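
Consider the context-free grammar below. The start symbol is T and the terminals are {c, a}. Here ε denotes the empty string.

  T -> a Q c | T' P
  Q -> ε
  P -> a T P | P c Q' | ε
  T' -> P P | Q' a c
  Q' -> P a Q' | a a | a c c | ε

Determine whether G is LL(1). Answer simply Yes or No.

FIRST(T) = {ε, a, c}
FIRST(Q) = {ε}
FIRST(P) = {ε, a, c}
FIRST(T') = {ε, a, c}
FIRST(Q') = {ε, a, c}
FOLLOW(T) = {$, a, c}
FOLLOW(Q) = {c}
FOLLOW(P) = {$, a, c}
FOLLOW(T') = {$, a, c}
FOLLOW(Q') = {$, a, c}
Cell M[P, a] receives both P -> a T P and P -> P c Q' and P -> ε — the grammar is not LL(1).

No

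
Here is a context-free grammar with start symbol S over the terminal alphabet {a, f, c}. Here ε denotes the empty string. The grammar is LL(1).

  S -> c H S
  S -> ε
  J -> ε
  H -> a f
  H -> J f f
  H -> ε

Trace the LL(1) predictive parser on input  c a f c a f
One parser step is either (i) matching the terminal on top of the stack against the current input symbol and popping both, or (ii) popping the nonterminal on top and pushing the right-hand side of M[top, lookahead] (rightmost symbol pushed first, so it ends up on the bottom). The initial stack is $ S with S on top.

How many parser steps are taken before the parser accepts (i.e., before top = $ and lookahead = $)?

11

      Stack    Input          Action
   1  $ S      c a f c a f $  expand S -> c H S
   2  $ S H c  c a f c a f $  match c
   3  $ S H    a f c a f $    expand H -> a f
   4  $ S f a  a f c a f $    match a
   5  $ S f    f c a f $      match f
   6  $ S      c a f $        expand S -> c H S
   7  $ S H c  c a f $        match c
   8  $ S H    a f $          expand H -> a f
   9  $ S f a  a f $          match a
  10  $ S f    f $            match f
  11  $ S      $              expand S -> ε
Accept reached after 11 steps.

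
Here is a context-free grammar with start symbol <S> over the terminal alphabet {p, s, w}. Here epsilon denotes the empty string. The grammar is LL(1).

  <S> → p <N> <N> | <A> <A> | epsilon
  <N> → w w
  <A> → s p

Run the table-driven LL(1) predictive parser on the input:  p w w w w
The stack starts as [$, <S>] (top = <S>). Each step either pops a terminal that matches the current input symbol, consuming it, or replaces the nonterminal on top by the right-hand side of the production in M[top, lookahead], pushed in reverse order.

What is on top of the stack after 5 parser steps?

<N>

step 1: stack=$ <S>  input=p w w w w $  — expand <S> → p <N> <N>
step 2: stack=$ <N> <N> p  input=p w w w w $  — match p
step 3: stack=$ <N> <N>  input=w w w w $  — expand <N> → w w
step 4: stack=$ <N> w w  input=w w w w $  — match w
step 5: stack=$ <N> w  input=w w w $  — match w
Stack after step 5: $ <N> (top = <N>).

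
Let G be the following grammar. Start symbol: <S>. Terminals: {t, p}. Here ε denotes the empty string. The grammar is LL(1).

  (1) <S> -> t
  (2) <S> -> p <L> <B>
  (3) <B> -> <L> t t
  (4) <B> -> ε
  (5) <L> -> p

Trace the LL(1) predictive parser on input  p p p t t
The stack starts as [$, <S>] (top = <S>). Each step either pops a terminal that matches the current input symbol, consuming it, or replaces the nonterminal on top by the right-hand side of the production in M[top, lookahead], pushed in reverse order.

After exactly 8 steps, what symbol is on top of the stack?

step 1: stack=$ <S>  input=p p p t t $  — expand <S> -> p <L> <B>
step 2: stack=$ <B> <L> p  input=p p p t t $  — match p
step 3: stack=$ <B> <L>  input=p p t t $  — expand <L> -> p
step 4: stack=$ <B> p  input=p p t t $  — match p
step 5: stack=$ <B>  input=p t t $  — expand <B> -> <L> t t
step 6: stack=$ t t <L>  input=p t t $  — expand <L> -> p
step 7: stack=$ t t p  input=p t t $  — match p
step 8: stack=$ t t  input=t t $  — match t
Stack after step 8: $ t (top = t).

t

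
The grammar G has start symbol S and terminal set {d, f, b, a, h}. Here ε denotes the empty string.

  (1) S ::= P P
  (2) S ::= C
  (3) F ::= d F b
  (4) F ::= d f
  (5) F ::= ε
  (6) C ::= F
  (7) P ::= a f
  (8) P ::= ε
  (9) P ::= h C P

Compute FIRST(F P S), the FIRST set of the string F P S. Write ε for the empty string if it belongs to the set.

FIRST(F): from F::=d F b we get {d}; from F::=d f we get {d}; from F::=ε we get {ε}. So FIRST(F) = {ε, d}.
FIRST(P): from P::=a f we get {a}; from P::=ε we get {ε}; from P::=h C P we get {h}. So FIRST(P) = {ε, a, h}.
FIRST(C): from C::=F we get {ε, d}. So FIRST(C) = {ε, d}.
FIRST(S): from S::=P P we get {ε, a, h}; from S::=C we get {ε, d}. So FIRST(S) = {ε, a, d, h}.
FIRST(F P S): take FIRST of each symbol in turn, carrying on past any symbol whose FIRST contains ε; result {ε, a, d, h}.

{ε, a, d, h}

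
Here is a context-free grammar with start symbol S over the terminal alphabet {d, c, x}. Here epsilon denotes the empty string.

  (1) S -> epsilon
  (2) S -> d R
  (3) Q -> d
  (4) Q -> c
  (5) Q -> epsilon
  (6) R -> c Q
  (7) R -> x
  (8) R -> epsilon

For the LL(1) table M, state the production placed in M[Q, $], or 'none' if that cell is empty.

Q -> epsilon

FIRST(S) = {epsilon, d}
FIRST(Q) = {epsilon, c, d}
FIRST(R) = {epsilon, c, x}
FOLLOW(S) includes $ since S is the start symbol.
FOLLOW(R): in S->d R, the suffix after R is empty, so FOLLOW(R) ⊇ FOLLOW(S) = {$}. Thus FOLLOW(R) = {$}.
FOLLOW(Q): in R->c Q, the suffix after Q is empty, so FOLLOW(Q) ⊇ FOLLOW(R) = {$}. Thus FOLLOW(Q) = {$}.
For Q -> d: FIRST(d) = {d}, so it goes in M[Q, t] for t ∈ {d}.
For Q -> c: FIRST(c) = {c}, so it goes in M[Q, t] for t ∈ {c}.
For Q -> epsilon: FIRST(epsilon) = {epsilon}, so it goes in M[Q, t] for t ∈ {}; since epsilon ∈ FIRST, also for every t ∈ FOLLOW(Q) = {$}.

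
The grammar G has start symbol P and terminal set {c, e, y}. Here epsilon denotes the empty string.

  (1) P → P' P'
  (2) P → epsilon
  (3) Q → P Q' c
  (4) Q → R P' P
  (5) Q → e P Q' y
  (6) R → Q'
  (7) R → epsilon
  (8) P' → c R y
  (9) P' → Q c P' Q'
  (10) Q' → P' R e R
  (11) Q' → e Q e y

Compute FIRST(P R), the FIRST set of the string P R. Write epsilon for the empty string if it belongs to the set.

FIRST(P): from P→P' P' we get {c, e}; from P→epsilon we get {epsilon}. So FIRST(P) = {epsilon, c, e}.
FIRST(Q): from Q→P Q' c we get {c, e}; from Q→R P' P we get {c, e}; from Q→e P Q' y we get {e}. So FIRST(Q) = {c, e}.
FIRST(P'): from P'→c R y we get {c}; from P'→Q c P' Q' we get {c, e}. So FIRST(P') = {c, e}.
FIRST(Q'): from Q'→P' R e R we get {c, e}; from Q'→e Q e y we get {e}. So FIRST(Q') = {c, e}.
FIRST(R): from R→Q' we get {c, e}; from R→epsilon we get {epsilon}. So FIRST(R) = {epsilon, c, e}.
FIRST(P R): take FIRST of each symbol in turn, carrying on past any symbol whose FIRST contains epsilon; result {epsilon, c, e}.

{epsilon, c, e}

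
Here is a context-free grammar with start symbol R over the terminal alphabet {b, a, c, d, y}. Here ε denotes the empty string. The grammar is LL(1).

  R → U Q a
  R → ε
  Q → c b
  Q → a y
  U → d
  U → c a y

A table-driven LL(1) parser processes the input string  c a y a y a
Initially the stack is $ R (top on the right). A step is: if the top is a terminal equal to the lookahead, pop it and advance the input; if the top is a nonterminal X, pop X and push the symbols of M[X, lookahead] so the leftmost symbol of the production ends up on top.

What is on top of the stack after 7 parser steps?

y

     Stack        Input          Action
  1  $ R          c a y a y a $  expand R → U Q a
  2  $ a Q U      c a y a y a $  expand U → c a y
  3  $ a Q y a c  c a y a y a $  match c
  4  $ a Q y a    a y a y a $    match a
  5  $ a Q y      y a y a $      match y
  6  $ a Q        a y a $        expand Q → a y
  7  $ a y a      a y a $        match a
Stack after step 7: $ a y (top = y).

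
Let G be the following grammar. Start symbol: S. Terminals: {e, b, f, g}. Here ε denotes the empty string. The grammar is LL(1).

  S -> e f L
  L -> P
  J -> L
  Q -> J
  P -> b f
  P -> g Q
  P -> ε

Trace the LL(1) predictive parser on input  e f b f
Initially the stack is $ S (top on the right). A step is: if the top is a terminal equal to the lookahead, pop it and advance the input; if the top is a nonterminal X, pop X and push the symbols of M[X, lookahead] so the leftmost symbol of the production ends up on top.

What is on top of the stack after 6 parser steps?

step 1: stack=$ S  input=e f b f $  — expand S -> e f L
step 2: stack=$ L f e  input=e f b f $  — match e
step 3: stack=$ L f  input=f b f $  — match f
step 4: stack=$ L  input=b f $  — expand L -> P
step 5: stack=$ P  input=b f $  — expand P -> b f
step 6: stack=$ f b  input=b f $  — match b
Stack after step 6: $ f (top = f).

f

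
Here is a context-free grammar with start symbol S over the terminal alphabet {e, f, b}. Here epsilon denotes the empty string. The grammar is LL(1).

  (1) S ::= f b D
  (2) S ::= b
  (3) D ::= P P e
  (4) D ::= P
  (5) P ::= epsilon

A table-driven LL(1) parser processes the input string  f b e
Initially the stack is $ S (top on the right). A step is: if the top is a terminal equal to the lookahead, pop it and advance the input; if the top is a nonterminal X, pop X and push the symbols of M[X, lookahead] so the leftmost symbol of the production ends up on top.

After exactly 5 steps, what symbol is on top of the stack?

     Stack    Input    Action
  1  $ S      f b e $  expand S ::= f b D
  2  $ D b f  f b e $  match f
  3  $ D b    b e $    match b
  4  $ D      e $      expand D ::= P P e
  5  $ e P P  e $      expand P ::= epsilon
Stack after step 5: $ e P (top = P).

P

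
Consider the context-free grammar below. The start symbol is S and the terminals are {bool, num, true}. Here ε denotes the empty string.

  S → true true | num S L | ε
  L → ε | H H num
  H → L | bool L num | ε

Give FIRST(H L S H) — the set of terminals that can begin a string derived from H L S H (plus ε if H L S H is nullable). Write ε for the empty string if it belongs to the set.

FIRST(S): from S→true true we get {true}; from S→num S L we get {num}; from S→ε we get {ε}. So FIRST(S) = {ε, num, true}.
FIRST(L): from L→ε we get {ε}; from L→H H num we get {bool, num}. So FIRST(L) = {ε, bool, num}.
FIRST(H): from H→L we get {ε, bool, num}; from H→bool L num we get {bool}; from H→ε we get {ε}. So FIRST(H) = {ε, bool, num}.
FIRST(H L S H): take FIRST of each symbol in turn, carrying on past any symbol whose FIRST contains ε; result {ε, bool, num, true}.

{ε, bool, num, true}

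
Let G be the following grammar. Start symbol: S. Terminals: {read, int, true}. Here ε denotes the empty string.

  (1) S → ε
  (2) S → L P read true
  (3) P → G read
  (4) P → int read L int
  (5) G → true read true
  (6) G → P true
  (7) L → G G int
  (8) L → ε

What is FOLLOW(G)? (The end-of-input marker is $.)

{int, read, true}

FIRST(S): from S→ε we get {ε}; from S→L P read true we get {int, true}. So FIRST(S) = {ε, int, true}.
FIRST(P): from P→G read we get {int, true}; from P→int read L int we get {int}. So FIRST(P) = {int, true}.
FIRST(G): from G→true read true we get {true}; from G→P true we get {int, true}. So FIRST(G) = {int, true}.
FIRST(L): from L→G G int we get {int, true}; from L→ε we get {ε}. So FIRST(L) = {ε, int, true}.
FOLLOW(S) includes $ since S is the start symbol.
FOLLOW(S): S appears on no right-hand side. Thus FOLLOW(S) = {$}.
FOLLOW(P): in S→L P read true, P is followed by read true with FIRST {read}; in G→P true, P is followed by true with FIRST {true}. Thus FOLLOW(P) = {read, true}.
FOLLOW(G): in P→G read, G is followed by read with FIRST {read}; in L→G G int (occurrence 1), G is followed by G int with FIRST {int, true}; in L→G G int (occurrence 2), G is followed by int with FIRST {int}. Thus FOLLOW(G) = {int, read, true}.
FOLLOW(L): in S→L P read true, L is followed by P read true with FIRST {int, true}; in P→int read L int, L is followed by int with FIRST {int}. Thus FOLLOW(L) = {int, true}.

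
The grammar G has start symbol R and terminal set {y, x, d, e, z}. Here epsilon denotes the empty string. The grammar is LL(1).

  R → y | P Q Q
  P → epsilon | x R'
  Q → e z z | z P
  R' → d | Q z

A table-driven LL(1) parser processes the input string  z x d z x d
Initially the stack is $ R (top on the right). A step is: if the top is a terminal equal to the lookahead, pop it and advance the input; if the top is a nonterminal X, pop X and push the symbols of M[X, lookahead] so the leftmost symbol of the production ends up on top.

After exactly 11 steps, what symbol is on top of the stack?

      Stack     Input          Action
   1  $ R       z x d z x d $  expand R → P Q Q
   2  $ Q Q P   z x d z x d $  expand P → epsilon
   3  $ Q Q     z x d z x d $  expand Q → z P
   4  $ Q P z   z x d z x d $  match z
   5  $ Q P     x d z x d $    expand P → x R'
   6  $ Q R' x  x d z x d $    match x
   7  $ Q R'    d z x d $      expand R' → d
   8  $ Q d     d z x d $      match d
   9  $ Q       z x d $        expand Q → z P
  10  $ P z     z x d $        match z
  11  $ P       x d $          expand P → x R'
Stack after step 11: $ R' x (top = x).

x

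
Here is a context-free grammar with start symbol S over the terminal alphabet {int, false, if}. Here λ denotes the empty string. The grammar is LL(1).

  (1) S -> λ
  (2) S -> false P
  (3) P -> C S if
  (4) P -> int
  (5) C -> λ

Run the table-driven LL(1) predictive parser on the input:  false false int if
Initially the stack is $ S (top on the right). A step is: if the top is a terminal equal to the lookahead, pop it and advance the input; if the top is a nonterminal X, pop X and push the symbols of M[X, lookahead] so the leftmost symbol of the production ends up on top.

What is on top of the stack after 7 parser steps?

int

     Stack         Input                 Action
  1  $ S           false false int if $  expand S -> false P
  2  $ P false     false false int if $  match false
  3  $ P           false int if $        expand P -> C S if
  4  $ if S C      false int if $        expand C -> λ
  5  $ if S        false int if $        expand S -> false P
  6  $ if P false  false int if $        match false
  7  $ if P        int if $              expand P -> int
Stack after step 7: $ if int (top = int).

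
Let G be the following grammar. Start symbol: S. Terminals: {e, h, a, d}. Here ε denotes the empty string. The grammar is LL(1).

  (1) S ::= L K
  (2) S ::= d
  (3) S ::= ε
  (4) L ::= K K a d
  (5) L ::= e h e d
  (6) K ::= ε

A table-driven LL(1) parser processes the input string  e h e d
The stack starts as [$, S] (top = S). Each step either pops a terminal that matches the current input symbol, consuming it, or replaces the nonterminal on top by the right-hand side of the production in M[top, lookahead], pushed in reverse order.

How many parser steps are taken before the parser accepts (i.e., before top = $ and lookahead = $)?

7

step 1: stack=$ S  input=e h e d $  — expand S ::= L K
step 2: stack=$ K L  input=e h e d $  — expand L ::= e h e d
step 3: stack=$ K d e h e  input=e h e d $  — match e
step 4: stack=$ K d e h  input=h e d $  — match h
step 5: stack=$ K d e  input=e d $  — match e
step 6: stack=$ K d  input=d $  — match d
step 7: stack=$ K  input=$  — expand K ::= ε
Accept reached after 7 steps.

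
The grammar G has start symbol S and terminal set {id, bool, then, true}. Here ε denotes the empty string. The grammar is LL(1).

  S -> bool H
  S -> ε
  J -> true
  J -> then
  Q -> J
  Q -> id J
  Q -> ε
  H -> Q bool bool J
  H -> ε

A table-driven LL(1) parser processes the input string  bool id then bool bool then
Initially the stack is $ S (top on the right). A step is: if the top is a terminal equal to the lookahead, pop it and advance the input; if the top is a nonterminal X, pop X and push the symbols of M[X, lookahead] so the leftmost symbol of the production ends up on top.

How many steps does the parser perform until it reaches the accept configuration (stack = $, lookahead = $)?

11

      Stack               Input                          Action
   1  $ S                 bool id then bool bool then $  expand S -> bool H
   2  $ H bool            bool id then bool bool then $  match bool
   3  $ H                 id then bool bool then $       expand H -> Q bool bool J
   4  $ J bool bool Q     id then bool bool then $       expand Q -> id J
   5  $ J bool bool J id  id then bool bool then $       match id
   6  $ J bool bool J     then bool bool then $          expand J -> then
   7  $ J bool bool then  then bool bool then $          match then
   8  $ J bool bool       bool bool then $               match bool
   9  $ J bool            bool then $                    match bool
  10  $ J                 then $                         expand J -> then
  11  $ then              then $                         match then
Accept reached after 11 steps.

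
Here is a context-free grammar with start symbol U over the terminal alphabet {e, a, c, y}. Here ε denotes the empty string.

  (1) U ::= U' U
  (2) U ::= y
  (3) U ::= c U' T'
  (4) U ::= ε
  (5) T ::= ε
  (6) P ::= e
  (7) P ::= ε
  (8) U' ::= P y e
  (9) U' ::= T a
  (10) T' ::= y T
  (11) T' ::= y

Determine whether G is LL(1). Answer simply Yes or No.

No

FIRST(U) = {ε, a, c, e, y}
FIRST(T) = {ε}
FIRST(P) = {ε, e}
FIRST(U') = {a, e, y}
FIRST(T') = {y}
FOLLOW(U) = {$}
FOLLOW(T) = {$, a}
FOLLOW(P) = {y}
FOLLOW(U') = {$, a, c, e, y}
FOLLOW(T') = {$}
Cell M[T', y] receives both T' ::= y T and T' ::= y — the grammar is not LL(1).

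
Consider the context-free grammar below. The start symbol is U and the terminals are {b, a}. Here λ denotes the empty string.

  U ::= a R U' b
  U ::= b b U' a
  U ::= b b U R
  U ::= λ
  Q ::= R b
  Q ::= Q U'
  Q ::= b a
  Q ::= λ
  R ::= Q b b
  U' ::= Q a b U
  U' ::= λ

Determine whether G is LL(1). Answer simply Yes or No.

FIRST(U) = {λ, a, b}
FIRST(Q) = {λ, a, b}
FIRST(R) = {a, b}
FIRST(U') = {λ, a, b}
FOLLOW(U) = {$, a, b}
FOLLOW(Q) = {a, b}
FOLLOW(R) = {$, a, b}
FOLLOW(U') = {a, b}
Cell M[Q, a] receives both Q ::= R b and Q ::= Q U' and Q ::= λ — the grammar is not LL(1).

No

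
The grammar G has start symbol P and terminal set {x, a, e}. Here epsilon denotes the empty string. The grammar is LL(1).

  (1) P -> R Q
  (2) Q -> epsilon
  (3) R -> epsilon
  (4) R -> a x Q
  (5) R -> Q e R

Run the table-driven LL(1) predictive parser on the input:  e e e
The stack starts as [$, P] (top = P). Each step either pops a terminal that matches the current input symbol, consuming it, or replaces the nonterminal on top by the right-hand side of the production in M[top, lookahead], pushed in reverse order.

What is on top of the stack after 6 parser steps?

e

     Stack      Input    Action
  1  $ P        e e e $  expand P -> R Q
  2  $ Q R      e e e $  expand R -> Q e R
  3  $ Q R e Q  e e e $  expand Q -> epsilon
  4  $ Q R e    e e e $  match e
  5  $ Q R      e e $    expand R -> Q e R
  6  $ Q R e Q  e e $    expand Q -> epsilon
Stack after step 6: $ Q R e (top = e).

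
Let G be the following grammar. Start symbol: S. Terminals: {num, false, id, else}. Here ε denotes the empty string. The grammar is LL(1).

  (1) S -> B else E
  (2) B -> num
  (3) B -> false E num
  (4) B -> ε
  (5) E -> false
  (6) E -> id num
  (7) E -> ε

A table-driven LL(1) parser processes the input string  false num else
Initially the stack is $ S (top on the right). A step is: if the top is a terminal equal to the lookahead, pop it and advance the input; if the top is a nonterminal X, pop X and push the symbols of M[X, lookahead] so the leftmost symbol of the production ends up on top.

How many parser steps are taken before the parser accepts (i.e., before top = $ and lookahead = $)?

7

     Stack                 Input             Action
  1  $ S                   false num else $  expand S -> B else E
  2  $ E else B            false num else $  expand B -> false E num
  3  $ E else num E false  false num else $  match false
  4  $ E else num E        num else $        expand E -> ε
  5  $ E else num          num else $        match num
  6  $ E else              else $            match else
  7  $ E                   $                 expand E -> ε
Accept reached after 7 steps.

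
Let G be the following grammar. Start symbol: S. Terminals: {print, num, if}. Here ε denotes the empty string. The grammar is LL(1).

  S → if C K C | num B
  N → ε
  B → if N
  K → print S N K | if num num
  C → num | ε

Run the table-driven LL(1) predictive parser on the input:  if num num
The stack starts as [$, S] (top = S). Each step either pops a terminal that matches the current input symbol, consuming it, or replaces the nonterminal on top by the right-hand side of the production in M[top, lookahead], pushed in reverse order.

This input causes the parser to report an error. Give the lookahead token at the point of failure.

step 1: stack=$ S  input=if num num $  — expand S → if C K C
step 2: stack=$ C K C if  input=if num num $  — match if
step 3: stack=$ C K C  input=num num $  — expand C → num
step 4: stack=$ C K num  input=num num $  — match num
step 5: stack=$ C K  input=num $  — error: M[K, num] is empty

num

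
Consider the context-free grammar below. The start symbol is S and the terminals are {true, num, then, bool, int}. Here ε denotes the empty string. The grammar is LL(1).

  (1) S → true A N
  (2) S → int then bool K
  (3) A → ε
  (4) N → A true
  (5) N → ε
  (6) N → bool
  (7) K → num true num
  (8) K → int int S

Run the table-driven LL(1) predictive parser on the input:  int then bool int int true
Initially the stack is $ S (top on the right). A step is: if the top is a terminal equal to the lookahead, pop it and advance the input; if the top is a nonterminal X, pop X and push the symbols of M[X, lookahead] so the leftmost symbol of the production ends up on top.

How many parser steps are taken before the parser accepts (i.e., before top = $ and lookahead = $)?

11

step 1: stack=$ S  input=int then bool int int true $  — expand S → int then bool K
step 2: stack=$ K bool then int  input=int then bool int int true $  — match int
step 3: stack=$ K bool then  input=then bool int int true $  — match then
step 4: stack=$ K bool  input=bool int int true $  — match bool
step 5: stack=$ K  input=int int true $  — expand K → int int S
step 6: stack=$ S int int  input=int int true $  — match int
step 7: stack=$ S int  input=int true $  — match int
step 8: stack=$ S  input=true $  — expand S → true A N
step 9: stack=$ N A true  input=true $  — match true
step 10: stack=$ N A  input=$  — expand A → ε
step 11: stack=$ N  input=$  — expand N → ε
Accept reached after 11 steps.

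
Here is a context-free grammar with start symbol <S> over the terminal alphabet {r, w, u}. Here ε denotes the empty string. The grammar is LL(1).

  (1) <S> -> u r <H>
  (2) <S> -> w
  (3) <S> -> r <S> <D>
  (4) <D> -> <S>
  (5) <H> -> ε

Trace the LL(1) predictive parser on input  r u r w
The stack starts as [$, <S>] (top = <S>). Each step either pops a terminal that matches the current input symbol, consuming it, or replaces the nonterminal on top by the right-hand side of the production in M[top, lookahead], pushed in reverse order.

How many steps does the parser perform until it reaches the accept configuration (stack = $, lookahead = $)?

     Stack          Input      Action
  1  $ <S>          r u r w $  expand <S> -> r <S> <D>
  2  $ <D> <S> r    r u r w $  match r
  3  $ <D> <S>      u r w $    expand <S> -> u r <H>
  4  $ <D> <H> r u  u r w $    match u
  5  $ <D> <H> r    r w $      match r
  6  $ <D> <H>      w $        expand <H> -> ε
  7  $ <D>          w $        expand <D> -> <S>
  8  $ <S>          w $        expand <S> -> w
  9  $ w            w $        match w
Accept reached after 9 steps.

9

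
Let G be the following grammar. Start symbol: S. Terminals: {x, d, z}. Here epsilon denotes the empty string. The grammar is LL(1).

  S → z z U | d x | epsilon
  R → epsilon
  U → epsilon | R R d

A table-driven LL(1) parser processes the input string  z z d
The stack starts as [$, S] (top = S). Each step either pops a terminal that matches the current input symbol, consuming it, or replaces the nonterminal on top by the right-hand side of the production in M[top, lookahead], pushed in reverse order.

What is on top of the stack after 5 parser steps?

R

     Stack    Input    Action
  1  $ S      z z d $  expand S → z z U
  2  $ U z z  z z d $  match z
  3  $ U z    z d $    match z
  4  $ U      d $      expand U → R R d
  5  $ d R R  d $      expand R → epsilon
Stack after step 5: $ d R (top = R).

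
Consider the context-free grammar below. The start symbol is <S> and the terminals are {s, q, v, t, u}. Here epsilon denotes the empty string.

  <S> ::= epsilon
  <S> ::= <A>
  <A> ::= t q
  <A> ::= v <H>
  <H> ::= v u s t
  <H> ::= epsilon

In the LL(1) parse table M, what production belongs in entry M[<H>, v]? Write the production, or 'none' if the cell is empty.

FIRST(<A>): from <A>::=t q we get {t}; from <A>::=v <H> we get {v}. So FIRST(<A>) = {t, v}.
FIRST(<H>): from <H>::=v u s t we get {v}; from <H>::=epsilon we get {epsilon}. So FIRST(<H>) = {epsilon, v}.
FIRST(<S>): from <S>::=epsilon we get {epsilon}; from <S>::=<A> we get {t, v}. So FIRST(<S>) = {epsilon, t, v}.
FOLLOW(<S>) includes $ since <S> is the start symbol.
FOLLOW(<A>): in <S>::=<A>, the suffix after <A> is empty, so FOLLOW(<A>) ⊇ FOLLOW(<S>) = {$}. Thus FOLLOW(<A>) = {$}.
FOLLOW(<H>): in <A>::=v <H>, the suffix after <H> is empty, so FOLLOW(<H>) ⊇ FOLLOW(<A>) = {$}. Thus FOLLOW(<H>) = {$}.
For <H> ::= v u s t: FIRST(v u s t) = {v}, so it goes in M[<H>, t] for t ∈ {v}.
For <H> ::= epsilon: FIRST(epsilon) = {epsilon}, so it goes in M[<H>, t] for t ∈ {}; since epsilon ∈ FIRST, also for every t ∈ FOLLOW(<H>) = {$}.

<H> ::= v u s t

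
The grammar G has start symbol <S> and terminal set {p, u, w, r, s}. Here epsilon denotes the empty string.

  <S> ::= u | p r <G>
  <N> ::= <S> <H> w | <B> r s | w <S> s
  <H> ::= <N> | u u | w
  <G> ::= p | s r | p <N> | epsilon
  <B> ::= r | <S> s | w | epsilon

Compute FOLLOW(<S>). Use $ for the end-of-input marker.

FIRST(<S>): from <S>::=u we get {u}; from <S>::=p r <G> we get {p}. So FIRST(<S>) = {p, u}.
FIRST(<G>): from <G>::=p we get {p}; from <G>::=s r we get {s}; from <G>::=p <N> we get {p}; from <G>::=epsilon we get {epsilon}. So FIRST(<G>) = {epsilon, p, s}.
FIRST(<B>): from <B>::=r we get {r}; from <B>::=<S> s we get {p, u}; from <B>::=w we get {w}; from <B>::=epsilon we get {epsilon}. So FIRST(<B>) = {epsilon, p, r, u, w}.
FIRST(<N>): from <N>::=<S> <H> w we get {p, u}; from <N>::=<B> r s we get {p, r, u, w}; from <N>::=w <S> s we get {w}. So FIRST(<N>) = {p, r, u, w}.
FIRST(<H>): from <H>::=<N> we get {p, r, u, w}; from <H>::=u u we get {u}; from <H>::=w we get {w}. So FIRST(<H>) = {p, r, u, w}.
FOLLOW(<S>) includes $ since <S> is the start symbol.
FOLLOW(<S>): in <N>::=<S> <H> w, <S> is followed by <H> w with FIRST {p, r, u, w}; in <N>::=w <S> s, <S> is followed by s with FIRST {s}; in <B>::=<S> s, <S> is followed by s with FIRST {s}. Thus FOLLOW(<S>) = {$, p, r, s, u, w}.
FOLLOW(<H>): in <N>::=<S> <H> w, <H> is followed by w with FIRST {w}. Thus FOLLOW(<H>) = {w}.
FOLLOW(<G>): in <S>::=p r <G>, the suffix after <G> is empty, so FOLLOW(<G>) ⊇ FOLLOW(<S>) = {$, p, r, s, u, w}. Thus FOLLOW(<G>) = {$, p, r, s, u, w}.
FOLLOW(<N>): in <H>::=<N>, the suffix after <N> is empty, so FOLLOW(<N>) ⊇ FOLLOW(<H>) = {w}; in <G>::=p <N>, the suffix after <N> is empty, so FOLLOW(<N>) ⊇ FOLLOW(<G>) = {$, p, r, s, u, w}. Thus FOLLOW(<N>) = {$, p, r, s, u, w}.
FOLLOW(<B>): in <N>::=<B> r s, <B> is followed by r s with FIRST {r}. Thus FOLLOW(<B>) = {r}.

{$, p, r, s, u, w}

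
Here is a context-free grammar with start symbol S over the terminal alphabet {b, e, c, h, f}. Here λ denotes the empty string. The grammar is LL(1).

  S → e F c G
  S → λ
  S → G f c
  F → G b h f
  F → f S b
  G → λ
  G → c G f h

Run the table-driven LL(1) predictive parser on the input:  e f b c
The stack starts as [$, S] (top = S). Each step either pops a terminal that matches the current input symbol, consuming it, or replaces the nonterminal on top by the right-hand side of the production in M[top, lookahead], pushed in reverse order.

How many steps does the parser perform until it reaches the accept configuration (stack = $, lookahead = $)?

8

step 1: stack=$ S  input=e f b c $  — expand S → e F c G
step 2: stack=$ G c F e  input=e f b c $  — match e
step 3: stack=$ G c F  input=f b c $  — expand F → f S b
step 4: stack=$ G c b S f  input=f b c $  — match f
step 5: stack=$ G c b S  input=b c $  — expand S → λ
step 6: stack=$ G c b  input=b c $  — match b
step 7: stack=$ G c  input=c $  — match c
step 8: stack=$ G  input=$  — expand G → λ
Accept reached after 8 steps.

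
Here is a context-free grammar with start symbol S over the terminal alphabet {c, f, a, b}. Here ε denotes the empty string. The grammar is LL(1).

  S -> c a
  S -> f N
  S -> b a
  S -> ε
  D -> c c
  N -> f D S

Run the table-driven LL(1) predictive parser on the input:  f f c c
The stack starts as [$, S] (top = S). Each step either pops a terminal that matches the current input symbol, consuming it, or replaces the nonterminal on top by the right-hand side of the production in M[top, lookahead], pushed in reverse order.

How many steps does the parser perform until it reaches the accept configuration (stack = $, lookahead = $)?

8

step 1: stack=$ S  input=f f c c $  — expand S -> f N
step 2: stack=$ N f  input=f f c c $  — match f
step 3: stack=$ N  input=f c c $  — expand N -> f D S
step 4: stack=$ S D f  input=f c c $  — match f
step 5: stack=$ S D  input=c c $  — expand D -> c c
step 6: stack=$ S c c  input=c c $  — match c
step 7: stack=$ S c  input=c $  — match c
step 8: stack=$ S  input=$  — expand S -> ε
Accept reached after 8 steps.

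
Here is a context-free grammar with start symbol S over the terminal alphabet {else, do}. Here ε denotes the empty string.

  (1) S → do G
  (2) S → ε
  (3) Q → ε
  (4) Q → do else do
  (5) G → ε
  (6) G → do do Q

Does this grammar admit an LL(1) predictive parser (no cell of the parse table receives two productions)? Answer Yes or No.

Yes

FIRST(S) = {ε, do}
FIRST(Q) = {ε, do}
FIRST(G) = {ε, do}
FOLLOW(S) = {$}
FOLLOW(Q) = {$}
FOLLOW(G) = {$}
Each cell of M receives at most one production.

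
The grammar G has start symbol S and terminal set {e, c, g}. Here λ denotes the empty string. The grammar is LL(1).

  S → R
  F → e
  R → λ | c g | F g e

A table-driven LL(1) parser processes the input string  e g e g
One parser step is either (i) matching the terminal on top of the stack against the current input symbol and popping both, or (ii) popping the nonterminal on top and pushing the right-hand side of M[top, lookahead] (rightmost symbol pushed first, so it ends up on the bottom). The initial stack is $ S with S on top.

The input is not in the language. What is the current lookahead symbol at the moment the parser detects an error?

g

step 1: stack=$ S  input=e g e g $  — expand S → R
step 2: stack=$ R  input=e g e g $  — expand R → F g e
step 3: stack=$ e g F  input=e g e g $  — expand F → e
step 4: stack=$ e g e  input=e g e g $  — match e
step 5: stack=$ e g  input=g e g $  — match g
step 6: stack=$ e  input=e g $  — match e
step 7: stack=$  input=g $  — error: stack empty but input remains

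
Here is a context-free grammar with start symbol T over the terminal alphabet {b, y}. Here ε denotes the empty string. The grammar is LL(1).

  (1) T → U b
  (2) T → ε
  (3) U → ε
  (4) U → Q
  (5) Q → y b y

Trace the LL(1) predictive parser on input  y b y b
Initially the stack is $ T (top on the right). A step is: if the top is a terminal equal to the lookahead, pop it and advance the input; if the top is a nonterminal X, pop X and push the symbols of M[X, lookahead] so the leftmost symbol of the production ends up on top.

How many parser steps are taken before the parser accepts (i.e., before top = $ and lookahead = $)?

step 1: stack=$ T  input=y b y b $  — expand T → U b
step 2: stack=$ b U  input=y b y b $  — expand U → Q
step 3: stack=$ b Q  input=y b y b $  — expand Q → y b y
step 4: stack=$ b y b y  input=y b y b $  — match y
step 5: stack=$ b y b  input=b y b $  — match b
step 6: stack=$ b y  input=y b $  — match y
step 7: stack=$ b  input=b $  — match b
Accept reached after 7 steps.

7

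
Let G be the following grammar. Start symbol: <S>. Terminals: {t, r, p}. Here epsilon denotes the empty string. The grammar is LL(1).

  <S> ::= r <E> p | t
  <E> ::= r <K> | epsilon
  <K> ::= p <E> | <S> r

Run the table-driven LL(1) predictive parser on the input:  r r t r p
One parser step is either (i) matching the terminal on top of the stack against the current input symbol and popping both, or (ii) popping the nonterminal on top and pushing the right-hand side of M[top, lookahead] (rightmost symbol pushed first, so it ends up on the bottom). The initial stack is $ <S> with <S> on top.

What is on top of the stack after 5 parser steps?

<S>

step 1: stack=$ <S>  input=r r t r p $  — expand <S> ::= r <E> p
step 2: stack=$ p <E> r  input=r r t r p $  — match r
step 3: stack=$ p <E>  input=r t r p $  — expand <E> ::= r <K>
step 4: stack=$ p <K> r  input=r t r p $  — match r
step 5: stack=$ p <K>  input=t r p $  — expand <K> ::= <S> r
Stack after step 5: $ p r <S> (top = <S>).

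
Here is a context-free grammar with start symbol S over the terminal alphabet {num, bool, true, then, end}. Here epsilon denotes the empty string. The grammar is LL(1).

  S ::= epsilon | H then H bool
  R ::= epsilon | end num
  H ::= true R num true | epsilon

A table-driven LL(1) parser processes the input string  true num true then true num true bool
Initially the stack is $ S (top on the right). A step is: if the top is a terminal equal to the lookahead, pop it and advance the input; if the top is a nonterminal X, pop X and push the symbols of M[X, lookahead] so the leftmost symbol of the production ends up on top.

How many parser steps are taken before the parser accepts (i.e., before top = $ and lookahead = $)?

13

      Stack                          Input                                    Action
   1  $ S                            true num true then true num true bool $  expand S ::= H then H bool
   2  $ bool H then H                true num true then true num true bool $  expand H ::= true R num true
   3  $ bool H then true num R true  true num true then true num true bool $  match true
   4  $ bool H then true num R       num true then true num true bool $       expand R ::= epsilon
   5  $ bool H then true num         num true then true num true bool $       match num
   6  $ bool H then true             true then true num true bool $           match true
   7  $ bool H then                  then true num true bool $                match then
   8  $ bool H                       true num true bool $                     expand H ::= true R num true
   9  $ bool true num R true         true num true bool $                     match true
  10  $ bool true num R              num true bool $                          expand R ::= epsilon
  11  $ bool true num                num true bool $                          match num
  12  $ bool true                    true bool $                              match true
  13  $ bool                         bool $                                   match bool
Accept reached after 13 steps.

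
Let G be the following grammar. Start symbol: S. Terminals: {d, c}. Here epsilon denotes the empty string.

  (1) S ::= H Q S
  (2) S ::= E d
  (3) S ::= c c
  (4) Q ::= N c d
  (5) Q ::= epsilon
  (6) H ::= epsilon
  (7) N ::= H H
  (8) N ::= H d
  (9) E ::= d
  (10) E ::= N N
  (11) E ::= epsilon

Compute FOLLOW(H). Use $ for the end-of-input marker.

FIRST(H): from H::=epsilon we get {epsilon}. So FIRST(H) = {epsilon}.
FIRST(N): from N::=H H we get {epsilon}; from N::=H d we get {d}. So FIRST(N) = {epsilon, d}.
FIRST(Q): from Q::=N c d we get {c, d}; from Q::=epsilon we get {epsilon}. So FIRST(Q) = {epsilon, c, d}.
FIRST(E): from E::=d we get {d}; from E::=N N we get {epsilon, d}; from E::=epsilon we get {epsilon}. So FIRST(E) = {epsilon, d}.
FIRST(S): from S::=H Q S we get {c, d}; from S::=E d we get {d}; from S::=c c we get {c}. So FIRST(S) = {c, d}.
FOLLOW(S) includes $ since S is the start symbol.
FOLLOW(S): in S::=H Q S, the suffix after S is empty (adds nothing new). Thus FOLLOW(S) = {$}.
FOLLOW(Q): in S::=H Q S, Q is followed by S with FIRST {c, d}. Thus FOLLOW(Q) = {c, d}.
FOLLOW(E): in S::=E d, E is followed by d with FIRST {d}. Thus FOLLOW(E) = {d}.
FOLLOW(N): in Q::=N c d, N is followed by c d with FIRST {c}; in E::=N N (occurrence 1), N is followed by N with FIRST {epsilon, d}; in E::=N N (occurrence 1), the suffix after N is nullable, so FOLLOW(N) ⊇ FOLLOW(E) = {d}; in E::=N N (occurrence 2), the suffix after N is empty, so FOLLOW(N) ⊇ FOLLOW(E) = {d}. Thus FOLLOW(N) = {c, d}.
FOLLOW(H): in S::=H Q S, H is followed by Q S with FIRST {c, d}; in N::=H H (occurrence 1), H is followed by H with FIRST {epsilon}; in N::=H H (occurrence 1), the suffix after H is nullable, so FOLLOW(H) ⊇ FOLLOW(N) = {c, d}; in N::=H H (occurrence 2), the suffix after H is empty, so FOLLOW(H) ⊇ FOLLOW(N) = {c, d}; in N::=H d, H is followed by d with FIRST {d}. Thus FOLLOW(H) = {c, d}.

{c, d}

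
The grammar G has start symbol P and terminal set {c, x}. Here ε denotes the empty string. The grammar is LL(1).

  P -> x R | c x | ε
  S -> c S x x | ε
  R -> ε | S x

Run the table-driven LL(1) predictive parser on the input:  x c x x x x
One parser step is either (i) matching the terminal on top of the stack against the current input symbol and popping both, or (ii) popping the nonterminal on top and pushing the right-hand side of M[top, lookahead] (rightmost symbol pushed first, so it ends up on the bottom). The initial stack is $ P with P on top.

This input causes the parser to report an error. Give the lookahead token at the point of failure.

step 1: stack=$ P  input=x c x x x x $  — expand P -> x R
step 2: stack=$ R x  input=x c x x x x $  — match x
step 3: stack=$ R  input=c x x x x $  — expand R -> S x
step 4: stack=$ x S  input=c x x x x $  — expand S -> c S x x
step 5: stack=$ x x x S c  input=c x x x x $  — match c
step 6: stack=$ x x x S  input=x x x x $  — expand S -> ε
step 7: stack=$ x x x  input=x x x x $  — match x
step 8: stack=$ x x  input=x x x $  — match x
step 9: stack=$ x  input=x x $  — match x
step 10: stack=$  input=x $  — error: stack empty but input remains

x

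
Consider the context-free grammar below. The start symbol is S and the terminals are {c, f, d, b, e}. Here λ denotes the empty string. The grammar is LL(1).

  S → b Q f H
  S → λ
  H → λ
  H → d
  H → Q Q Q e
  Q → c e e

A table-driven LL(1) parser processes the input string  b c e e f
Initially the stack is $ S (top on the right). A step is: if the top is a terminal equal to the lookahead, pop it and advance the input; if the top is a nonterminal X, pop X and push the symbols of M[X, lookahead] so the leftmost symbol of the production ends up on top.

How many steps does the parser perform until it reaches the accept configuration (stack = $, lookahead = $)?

8

     Stack        Input        Action
  1  $ S          b c e e f $  expand S → b Q f H
  2  $ H f Q b    b c e e f $  match b
  3  $ H f Q      c e e f $    expand Q → c e e
  4  $ H f e e c  c e e f $    match c
  5  $ H f e e    e e f $      match e
  6  $ H f e      e f $        match e
  7  $ H f        f $          match f
  8  $ H          $            expand H → λ
Accept reached after 8 steps.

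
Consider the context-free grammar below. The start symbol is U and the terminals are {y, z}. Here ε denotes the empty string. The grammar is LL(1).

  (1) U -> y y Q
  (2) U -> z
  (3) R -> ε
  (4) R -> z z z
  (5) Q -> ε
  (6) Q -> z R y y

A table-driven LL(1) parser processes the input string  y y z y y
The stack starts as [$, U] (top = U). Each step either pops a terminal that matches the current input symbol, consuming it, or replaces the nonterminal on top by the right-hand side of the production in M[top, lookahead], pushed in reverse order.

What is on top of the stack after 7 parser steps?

step 1: stack=$ U  input=y y z y y $  — expand U -> y y Q
step 2: stack=$ Q y y  input=y y z y y $  — match y
step 3: stack=$ Q y  input=y z y y $  — match y
step 4: stack=$ Q  input=z y y $  — expand Q -> z R y y
step 5: stack=$ y y R z  input=z y y $  — match z
step 6: stack=$ y y R  input=y y $  — expand R -> ε
step 7: stack=$ y y  input=y y $  — match y
Stack after step 7: $ y (top = y).

y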